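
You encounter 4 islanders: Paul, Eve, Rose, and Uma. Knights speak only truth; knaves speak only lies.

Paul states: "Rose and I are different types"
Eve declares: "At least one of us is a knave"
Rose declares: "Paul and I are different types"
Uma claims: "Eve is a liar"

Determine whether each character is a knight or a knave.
Paul is a knave.
Eve is a knight.
Rose is a knave.
Uma is a knave.

Verification:
- Paul (knave) says "Rose and I are different types" - this is FALSE (a lie) because Paul is a knave and Rose is a knave.
- Eve (knight) says "At least one of us is a knave" - this is TRUE because Paul, Rose, and Uma are knaves.
- Rose (knave) says "Paul and I are different types" - this is FALSE (a lie) because Rose is a knave and Paul is a knave.
- Uma (knave) says "Eve is a liar" - this is FALSE (a lie) because Eve is a knight.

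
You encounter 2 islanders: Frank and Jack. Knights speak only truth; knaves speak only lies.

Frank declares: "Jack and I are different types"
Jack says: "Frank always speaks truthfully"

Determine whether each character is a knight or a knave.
Frank is a knave.
Jack is a knave.

Verification:
- Frank (knave) says "Jack and I are different types" - this is FALSE (a lie) because Frank is a knave and Jack is a knave.
- Jack (knave) says "Frank always speaks truthfully" - this is FALSE (a lie) because Frank is a knave.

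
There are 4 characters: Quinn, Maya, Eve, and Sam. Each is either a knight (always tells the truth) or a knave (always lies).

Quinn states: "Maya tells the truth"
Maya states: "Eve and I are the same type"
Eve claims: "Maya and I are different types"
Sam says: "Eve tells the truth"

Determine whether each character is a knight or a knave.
Quinn is a knave.
Maya is a knave.
Eve is a knight.
Sam is a knight.

Verification:
- Quinn (knave) says "Maya tells the truth" - this is FALSE (a lie) because Maya is a knave.
- Maya (knave) says "Eve and I are the same type" - this is FALSE (a lie) because Maya is a knave and Eve is a knight.
- Eve (knight) says "Maya and I are different types" - this is TRUE because Eve is a knight and Maya is a knave.
- Sam (knight) says "Eve tells the truth" - this is TRUE because Eve is a knight.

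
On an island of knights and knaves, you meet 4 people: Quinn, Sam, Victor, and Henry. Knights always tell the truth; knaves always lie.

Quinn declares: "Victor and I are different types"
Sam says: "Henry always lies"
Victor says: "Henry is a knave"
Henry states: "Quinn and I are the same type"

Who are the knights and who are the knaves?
Quinn is a knight.
Sam is a knave.
Victor is a knave.
Henry is a knight.

Verification:
- Quinn (knight) says "Victor and I are different types" - this is TRUE because Quinn is a knight and Victor is a knave.
- Sam (knave) says "Henry always lies" - this is FALSE (a lie) because Henry is a knight.
- Victor (knave) says "Henry is a knave" - this is FALSE (a lie) because Henry is a knight.
- Henry (knight) says "Quinn and I are the same type" - this is TRUE because Henry is a knight and Quinn is a knight.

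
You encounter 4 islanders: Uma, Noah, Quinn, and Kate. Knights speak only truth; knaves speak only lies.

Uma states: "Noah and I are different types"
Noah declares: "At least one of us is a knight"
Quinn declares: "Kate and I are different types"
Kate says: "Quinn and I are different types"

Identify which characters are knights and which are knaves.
Uma is a knave.
Noah is a knave.
Quinn is a knave.
Kate is a knave.

Verification:
- Uma (knave) says "Noah and I are different types" - this is FALSE (a lie) because Uma is a knave and Noah is a knave.
- Noah (knave) says "At least one of us is a knight" - this is FALSE (a lie) because no one is a knight.
- Quinn (knave) says "Kate and I are different types" - this is FALSE (a lie) because Quinn is a knave and Kate is a knave.
- Kate (knave) says "Quinn and I are different types" - this is FALSE (a lie) because Kate is a knave and Quinn is a knave.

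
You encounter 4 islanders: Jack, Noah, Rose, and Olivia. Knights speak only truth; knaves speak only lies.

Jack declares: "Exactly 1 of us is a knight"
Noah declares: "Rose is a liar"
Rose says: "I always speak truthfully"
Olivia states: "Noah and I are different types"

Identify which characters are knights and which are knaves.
Jack is a knave.
Noah is a knave.
Rose is a knight.
Olivia is a knight.

Verification:
- Jack (knave) says "Exactly 1 of us is a knight" - this is FALSE (a lie) because there are 2 knights.
- Noah (knave) says "Rose is a liar" - this is FALSE (a lie) because Rose is a knight.
- Rose (knight) says "I always speak truthfully" - this is TRUE because Rose is a knight.
- Olivia (knight) says "Noah and I are different types" - this is TRUE because Olivia is a knight and Noah is a knave.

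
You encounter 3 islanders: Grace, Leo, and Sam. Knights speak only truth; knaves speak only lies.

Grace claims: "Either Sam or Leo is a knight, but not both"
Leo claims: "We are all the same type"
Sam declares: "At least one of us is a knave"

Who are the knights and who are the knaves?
Grace is a knight.
Leo is a knave.
Sam is a knight.

Verification:
- Grace (knight) says "Either Sam or Leo is a knight, but not both" - this is TRUE because Sam is a knight and Leo is a knave.
- Leo (knave) says "We are all the same type" - this is FALSE (a lie) because Grace and Sam are knights and Leo is a knave.
- Sam (knight) says "At least one of us is a knave" - this is TRUE because Leo is a knave.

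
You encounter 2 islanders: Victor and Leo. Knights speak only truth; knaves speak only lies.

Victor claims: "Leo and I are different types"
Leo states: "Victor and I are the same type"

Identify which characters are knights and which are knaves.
Victor is a knight.
Leo is a knave.

Verification:
- Victor (knight) says "Leo and I are different types" - this is TRUE because Victor is a knight and Leo is a knave.
- Leo (knave) says "Victor and I are the same type" - this is FALSE (a lie) because Leo is a knave and Victor is a knight.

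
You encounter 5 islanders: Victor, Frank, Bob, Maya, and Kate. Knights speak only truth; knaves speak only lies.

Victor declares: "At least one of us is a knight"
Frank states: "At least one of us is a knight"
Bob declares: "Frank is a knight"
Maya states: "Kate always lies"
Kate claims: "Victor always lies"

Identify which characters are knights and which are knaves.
Victor is a knight.
Frank is a knight.
Bob is a knight.
Maya is a knight.
Kate is a knave.

Verification:
- Victor (knight) says "At least one of us is a knight" - this is TRUE because Victor, Frank, Bob, and Maya are knights.
- Frank (knight) says "At least one of us is a knight" - this is TRUE because Victor, Frank, Bob, and Maya are knights.
- Bob (knight) says "Frank is a knight" - this is TRUE because Frank is a knight.
- Maya (knight) says "Kate always lies" - this is TRUE because Kate is a knave.
- Kate (knave) says "Victor always lies" - this is FALSE (a lie) because Victor is a knight.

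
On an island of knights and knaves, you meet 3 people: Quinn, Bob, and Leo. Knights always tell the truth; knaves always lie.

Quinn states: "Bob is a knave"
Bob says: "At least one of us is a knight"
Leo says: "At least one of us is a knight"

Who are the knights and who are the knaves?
Quinn is a knave.
Bob is a knight.
Leo is a knight.

Verification:
- Quinn (knave) says "Bob is a knave" - this is FALSE (a lie) because Bob is a knight.
- Bob (knight) says "At least one of us is a knight" - this is TRUE because Bob and Leo are knights.
- Leo (knight) says "At least one of us is a knight" - this is TRUE because Bob and Leo are knights.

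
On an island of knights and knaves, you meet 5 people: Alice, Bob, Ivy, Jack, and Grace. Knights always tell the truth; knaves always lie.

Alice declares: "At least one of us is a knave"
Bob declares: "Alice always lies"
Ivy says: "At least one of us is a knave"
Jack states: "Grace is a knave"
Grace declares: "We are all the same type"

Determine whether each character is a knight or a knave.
Alice is a knight.
Bob is a knave.
Ivy is a knight.
Jack is a knight.
Grace is a knave.

Verification:
- Alice (knight) says "At least one of us is a knave" - this is TRUE because Bob and Grace are knaves.
- Bob (knave) says "Alice always lies" - this is FALSE (a lie) because Alice is a knight.
- Ivy (knight) says "At least one of us is a knave" - this is TRUE because Bob and Grace are knaves.
- Jack (knight) says "Grace is a knave" - this is TRUE because Grace is a knave.
- Grace (knave) says "We are all the same type" - this is FALSE (a lie) because Alice, Ivy, and Jack are knights and Bob and Grace are knaves.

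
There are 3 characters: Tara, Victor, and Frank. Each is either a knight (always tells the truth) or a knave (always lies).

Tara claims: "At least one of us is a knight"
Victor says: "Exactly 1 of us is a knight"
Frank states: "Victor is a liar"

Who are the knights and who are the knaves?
Tara is a knight.
Victor is a knave.
Frank is a knight.

Verification:
- Tara (knight) says "At least one of us is a knight" - this is TRUE because Tara and Frank are knights.
- Victor (knave) says "Exactly 1 of us is a knight" - this is FALSE (a lie) because there are 2 knights.
- Frank (knight) says "Victor is a liar" - this is TRUE because Victor is a knave.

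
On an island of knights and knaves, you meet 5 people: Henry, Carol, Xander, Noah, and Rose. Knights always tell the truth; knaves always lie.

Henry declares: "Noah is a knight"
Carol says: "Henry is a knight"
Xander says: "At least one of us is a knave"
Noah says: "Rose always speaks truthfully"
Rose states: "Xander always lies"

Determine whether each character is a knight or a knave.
Henry is a knave.
Carol is a knave.
Xander is a knight.
Noah is a knave.
Rose is a knave.

Verification:
- Henry (knave) says "Noah is a knight" - this is FALSE (a lie) because Noah is a knave.
- Carol (knave) says "Henry is a knight" - this is FALSE (a lie) because Henry is a knave.
- Xander (knight) says "At least one of us is a knave" - this is TRUE because Henry, Carol, Noah, and Rose are knaves.
- Noah (knave) says "Rose always speaks truthfully" - this is FALSE (a lie) because Rose is a knave.
- Rose (knave) says "Xander always lies" - this is FALSE (a lie) because Xander is a knight.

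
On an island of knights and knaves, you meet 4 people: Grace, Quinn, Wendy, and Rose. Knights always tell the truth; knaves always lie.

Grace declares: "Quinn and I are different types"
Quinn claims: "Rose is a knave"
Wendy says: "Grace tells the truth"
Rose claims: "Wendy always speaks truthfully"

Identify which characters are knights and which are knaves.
Grace is a knight.
Quinn is a knave.
Wendy is a knight.
Rose is a knight.

Verification:
- Grace (knight) says "Quinn and I are different types" - this is TRUE because Grace is a knight and Quinn is a knave.
- Quinn (knave) says "Rose is a knave" - this is FALSE (a lie) because Rose is a knight.
- Wendy (knight) says "Grace tells the truth" - this is TRUE because Grace is a knight.
- Rose (knight) says "Wendy always speaks truthfully" - this is TRUE because Wendy is a knight.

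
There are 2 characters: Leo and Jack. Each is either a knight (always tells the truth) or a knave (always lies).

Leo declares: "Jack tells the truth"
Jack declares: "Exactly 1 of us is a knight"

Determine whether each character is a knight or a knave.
Leo is a knave.
Jack is a knave.

Verification:
- Leo (knave) says "Jack tells the truth" - this is FALSE (a lie) because Jack is a knave.
- Jack (knave) says "Exactly 1 of us is a knight" - this is FALSE (a lie) because there are 0 knights.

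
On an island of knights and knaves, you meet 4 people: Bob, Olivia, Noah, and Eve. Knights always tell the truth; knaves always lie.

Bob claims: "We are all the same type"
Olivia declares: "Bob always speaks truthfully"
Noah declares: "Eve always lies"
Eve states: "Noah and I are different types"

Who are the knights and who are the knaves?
Bob is a knave.
Olivia is a knave.
Noah is a knave.
Eve is a knight.

Verification:
- Bob (knave) says "We are all the same type" - this is FALSE (a lie) because Eve is a knight and Bob, Olivia, and Noah are knaves.
- Olivia (knave) says "Bob always speaks truthfully" - this is FALSE (a lie) because Bob is a knave.
- Noah (knave) says "Eve always lies" - this is FALSE (a lie) because Eve is a knight.
- Eve (knight) says "Noah and I are different types" - this is TRUE because Eve is a knight and Noah is a knave.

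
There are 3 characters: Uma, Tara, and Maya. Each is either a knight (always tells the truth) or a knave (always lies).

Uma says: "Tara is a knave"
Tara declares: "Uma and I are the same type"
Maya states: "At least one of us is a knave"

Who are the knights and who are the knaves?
Uma is a knight.
Tara is a knave.
Maya is a knight.

Verification:
- Uma (knight) says "Tara is a knave" - this is TRUE because Tara is a knave.
- Tara (knave) says "Uma and I are the same type" - this is FALSE (a lie) because Tara is a knave and Uma is a knight.
- Maya (knight) says "At least one of us is a knave" - this is TRUE because Tara is a knave.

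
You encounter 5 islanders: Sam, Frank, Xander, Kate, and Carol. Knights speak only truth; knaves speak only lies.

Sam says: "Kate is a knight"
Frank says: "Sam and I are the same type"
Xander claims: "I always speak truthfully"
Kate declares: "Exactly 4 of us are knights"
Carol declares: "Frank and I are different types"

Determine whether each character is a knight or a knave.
Sam is a knight.
Frank is a knave.
Xander is a knight.
Kate is a knight.
Carol is a knight.

Verification:
- Sam (knight) says "Kate is a knight" - this is TRUE because Kate is a knight.
- Frank (knave) says "Sam and I are the same type" - this is FALSE (a lie) because Frank is a knave and Sam is a knight.
- Xander (knight) says "I always speak truthfully" - this is TRUE because Xander is a knight.
- Kate (knight) says "Exactly 4 of us are knights" - this is TRUE because there are 4 knights.
- Carol (knight) says "Frank and I are different types" - this is TRUE because Carol is a knight and Frank is a knave.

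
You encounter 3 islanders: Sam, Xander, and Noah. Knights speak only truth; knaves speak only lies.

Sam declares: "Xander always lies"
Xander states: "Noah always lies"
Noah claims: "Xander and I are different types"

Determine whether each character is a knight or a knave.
Sam is a knight.
Xander is a knave.
Noah is a knight.

Verification:
- Sam (knight) says "Xander always lies" - this is TRUE because Xander is a knave.
- Xander (knave) says "Noah always lies" - this is FALSE (a lie) because Noah is a knight.
- Noah (knight) says "Xander and I are different types" - this is TRUE because Noah is a knight and Xander is a knave.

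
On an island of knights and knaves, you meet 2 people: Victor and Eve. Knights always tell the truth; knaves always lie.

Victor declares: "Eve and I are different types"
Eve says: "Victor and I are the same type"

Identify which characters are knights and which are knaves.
Victor is a knight.
Eve is a knave.

Verification:
- Victor (knight) says "Eve and I are different types" - this is TRUE because Victor is a knight and Eve is a knave.
- Eve (knave) says "Victor and I are the same type" - this is FALSE (a lie) because Eve is a knave and Victor is a knight.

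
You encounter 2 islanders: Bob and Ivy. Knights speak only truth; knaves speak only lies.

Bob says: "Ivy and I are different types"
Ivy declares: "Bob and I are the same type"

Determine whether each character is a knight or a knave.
Bob is a knight.
Ivy is a knave.

Verification:
- Bob (knight) says "Ivy and I are different types" - this is TRUE because Bob is a knight and Ivy is a knave.
- Ivy (knave) says "Bob and I are the same type" - this is FALSE (a lie) because Ivy is a knave and Bob is a knight.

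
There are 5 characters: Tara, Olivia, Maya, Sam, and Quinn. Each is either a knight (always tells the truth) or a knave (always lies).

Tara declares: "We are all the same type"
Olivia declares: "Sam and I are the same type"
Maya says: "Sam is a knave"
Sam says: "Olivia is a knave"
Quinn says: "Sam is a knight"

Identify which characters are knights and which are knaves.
Tara is a knave.
Olivia is a knave.
Maya is a knave.
Sam is a knight.
Quinn is a knight.

Verification:
- Tara (knave) says "We are all the same type" - this is FALSE (a lie) because Sam and Quinn are knights and Tara, Olivia, and Maya are knaves.
- Olivia (knave) says "Sam and I are the same type" - this is FALSE (a lie) because Olivia is a knave and Sam is a knight.
- Maya (knave) says "Sam is a knave" - this is FALSE (a lie) because Sam is a knight.
- Sam (knight) says "Olivia is a knave" - this is TRUE because Olivia is a knave.
- Quinn (knight) says "Sam is a knight" - this is TRUE because Sam is a knight.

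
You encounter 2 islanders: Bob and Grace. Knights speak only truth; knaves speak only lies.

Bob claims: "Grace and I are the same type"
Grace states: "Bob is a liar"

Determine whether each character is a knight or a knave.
Bob is a knave.
Grace is a knight.

Verification:
- Bob (knave) says "Grace and I are the same type" - this is FALSE (a lie) because Bob is a knave and Grace is a knight.
- Grace (knight) says "Bob is a liar" - this is TRUE because Bob is a knave.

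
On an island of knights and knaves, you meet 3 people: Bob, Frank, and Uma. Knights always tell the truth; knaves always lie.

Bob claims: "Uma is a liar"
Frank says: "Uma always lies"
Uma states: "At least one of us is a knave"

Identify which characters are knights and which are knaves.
Bob is a knave.
Frank is a knave.
Uma is a knight.

Verification:
- Bob (knave) says "Uma is a liar" - this is FALSE (a lie) because Uma is a knight.
- Frank (knave) says "Uma always lies" - this is FALSE (a lie) because Uma is a knight.
- Uma (knight) says "At least one of us is a knave" - this is TRUE because Bob and Frank are knaves.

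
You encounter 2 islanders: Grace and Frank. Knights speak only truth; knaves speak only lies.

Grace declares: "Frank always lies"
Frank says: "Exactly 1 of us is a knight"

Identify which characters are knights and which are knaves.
Grace is a knave.
Frank is a knight.

Verification:
- Grace (knave) says "Frank always lies" - this is FALSE (a lie) because Frank is a knight.
- Frank (knight) says "Exactly 1 of us is a knight" - this is TRUE because there are 1 knights.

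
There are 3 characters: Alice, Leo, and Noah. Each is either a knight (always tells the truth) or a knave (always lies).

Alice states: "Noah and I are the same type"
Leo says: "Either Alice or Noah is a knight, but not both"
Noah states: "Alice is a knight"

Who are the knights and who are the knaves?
Alice is a knight.
Leo is a knave.
Noah is a knight.

Verification:
- Alice (knight) says "Noah and I are the same type" - this is TRUE because Alice is a knight and Noah is a knight.
- Leo (knave) says "Either Alice or Noah is a knight, but not both" - this is FALSE (a lie) because Alice is a knight and Noah is a knight.
- Noah (knight) says "Alice is a knight" - this is TRUE because Alice is a knight.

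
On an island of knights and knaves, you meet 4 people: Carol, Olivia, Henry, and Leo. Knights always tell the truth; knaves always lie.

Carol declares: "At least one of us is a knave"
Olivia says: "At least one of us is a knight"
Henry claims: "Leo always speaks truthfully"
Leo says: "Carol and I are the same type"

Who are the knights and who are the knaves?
Carol is a knight.
Olivia is a knight.
Henry is a knave.
Leo is a knave.

Verification:
- Carol (knight) says "At least one of us is a knave" - this is TRUE because Henry and Leo are knaves.
- Olivia (knight) says "At least one of us is a knight" - this is TRUE because Carol and Olivia are knights.
- Henry (knave) says "Leo always speaks truthfully" - this is FALSE (a lie) because Leo is a knave.
- Leo (knave) says "Carol and I are the same type" - this is FALSE (a lie) because Leo is a knave and Carol is a knight.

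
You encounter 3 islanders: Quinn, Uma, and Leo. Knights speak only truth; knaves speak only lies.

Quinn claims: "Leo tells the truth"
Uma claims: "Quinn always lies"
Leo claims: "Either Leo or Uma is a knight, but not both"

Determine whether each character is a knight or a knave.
Quinn is a knight.
Uma is a knave.
Leo is a knight.

Verification:
- Quinn (knight) says "Leo tells the truth" - this is TRUE because Leo is a knight.
- Uma (knave) says "Quinn always lies" - this is FALSE (a lie) because Quinn is a knight.
- Leo (knight) says "Either Leo or Uma is a knight, but not both" - this is TRUE because Leo is a knight and Uma is a knave.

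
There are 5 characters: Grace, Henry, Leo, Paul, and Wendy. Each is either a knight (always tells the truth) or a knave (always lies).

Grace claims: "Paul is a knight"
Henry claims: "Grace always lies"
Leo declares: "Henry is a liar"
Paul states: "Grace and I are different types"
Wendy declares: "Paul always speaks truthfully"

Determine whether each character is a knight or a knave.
Grace is a knave.
Henry is a knight.
Leo is a knave.
Paul is a knave.
Wendy is a knave.

Verification:
- Grace (knave) says "Paul is a knight" - this is FALSE (a lie) because Paul is a knave.
- Henry (knight) says "Grace always lies" - this is TRUE because Grace is a knave.
- Leo (knave) says "Henry is a liar" - this is FALSE (a lie) because Henry is a knight.
- Paul (knave) says "Grace and I are different types" - this is FALSE (a lie) because Paul is a knave and Grace is a knave.
- Wendy (knave) says "Paul always speaks truthfully" - this is FALSE (a lie) because Paul is a knave.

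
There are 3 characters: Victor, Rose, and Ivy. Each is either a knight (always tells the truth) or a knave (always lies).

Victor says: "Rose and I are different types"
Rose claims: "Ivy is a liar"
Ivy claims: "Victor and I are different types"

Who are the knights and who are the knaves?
Victor is a knave.
Rose is a knave.
Ivy is a knight.

Verification:
- Victor (knave) says "Rose and I are different types" - this is FALSE (a lie) because Victor is a knave and Rose is a knave.
- Rose (knave) says "Ivy is a liar" - this is FALSE (a lie) because Ivy is a knight.
- Ivy (knight) says "Victor and I are different types" - this is TRUE because Ivy is a knight and Victor is a knave.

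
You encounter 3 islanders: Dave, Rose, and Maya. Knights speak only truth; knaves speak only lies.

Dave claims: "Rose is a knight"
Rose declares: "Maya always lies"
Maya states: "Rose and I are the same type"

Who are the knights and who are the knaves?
Dave is a knight.
Rose is a knight.
Maya is a knave.

Verification:
- Dave (knight) says "Rose is a knight" - this is TRUE because Rose is a knight.
- Rose (knight) says "Maya always lies" - this is TRUE because Maya is a knave.
- Maya (knave) says "Rose and I are the same type" - this is FALSE (a lie) because Maya is a knave and Rose is a knight.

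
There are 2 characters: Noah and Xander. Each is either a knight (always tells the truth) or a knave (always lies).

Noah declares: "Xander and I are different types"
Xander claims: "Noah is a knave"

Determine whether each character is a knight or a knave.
Noah is a knight.
Xander is a knave.

Verification:
- Noah (knight) says "Xander and I are different types" - this is TRUE because Noah is a knight and Xander is a knave.
- Xander (knave) says "Noah is a knave" - this is FALSE (a lie) because Noah is a knight.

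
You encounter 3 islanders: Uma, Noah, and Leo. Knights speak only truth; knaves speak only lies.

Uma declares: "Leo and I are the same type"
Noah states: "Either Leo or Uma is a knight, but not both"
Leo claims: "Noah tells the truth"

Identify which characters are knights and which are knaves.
Uma is a knave.
Noah is a knight.
Leo is a knight.

Verification:
- Uma (knave) says "Leo and I are the same type" - this is FALSE (a lie) because Uma is a knave and Leo is a knight.
- Noah (knight) says "Either Leo or Uma is a knight, but not both" - this is TRUE because Leo is a knight and Uma is a knave.
- Leo (knight) says "Noah tells the truth" - this is TRUE because Noah is a knight.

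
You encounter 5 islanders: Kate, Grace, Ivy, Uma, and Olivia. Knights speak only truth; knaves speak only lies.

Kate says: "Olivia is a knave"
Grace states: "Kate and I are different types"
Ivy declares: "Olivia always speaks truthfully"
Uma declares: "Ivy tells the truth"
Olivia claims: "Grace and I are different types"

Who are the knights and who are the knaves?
Kate is a knave.
Grace is a knave.
Ivy is a knight.
Uma is a knight.
Olivia is a knight.

Verification:
- Kate (knave) says "Olivia is a knave" - this is FALSE (a lie) because Olivia is a knight.
- Grace (knave) says "Kate and I are different types" - this is FALSE (a lie) because Grace is a knave and Kate is a knave.
- Ivy (knight) says "Olivia always speaks truthfully" - this is TRUE because Olivia is a knight.
- Uma (knight) says "Ivy tells the truth" - this is TRUE because Ivy is a knight.
- Olivia (knight) says "Grace and I are different types" - this is TRUE because Olivia is a knight and Grace is a knave.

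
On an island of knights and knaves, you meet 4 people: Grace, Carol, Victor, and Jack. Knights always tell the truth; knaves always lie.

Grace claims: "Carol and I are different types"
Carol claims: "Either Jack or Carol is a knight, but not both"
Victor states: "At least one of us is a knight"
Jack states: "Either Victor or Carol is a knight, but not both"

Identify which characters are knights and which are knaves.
Grace is a knave.
Carol is a knave.
Victor is a knave.
Jack is a knave.

Verification:
- Grace (knave) says "Carol and I are different types" - this is FALSE (a lie) because Grace is a knave and Carol is a knave.
- Carol (knave) says "Either Jack or Carol is a knight, but not both" - this is FALSE (a lie) because Jack is a knave and Carol is a knave.
- Victor (knave) says "At least one of us is a knight" - this is FALSE (a lie) because no one is a knight.
- Jack (knave) says "Either Victor or Carol is a knight, but not both" - this is FALSE (a lie) because Victor is a knave and Carol is a knave.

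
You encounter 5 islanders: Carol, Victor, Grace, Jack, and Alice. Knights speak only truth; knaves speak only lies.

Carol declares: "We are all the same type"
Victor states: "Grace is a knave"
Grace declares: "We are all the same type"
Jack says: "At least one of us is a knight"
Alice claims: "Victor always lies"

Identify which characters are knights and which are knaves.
Carol is a knave.
Victor is a knight.
Grace is a knave.
Jack is a knight.
Alice is a knave.

Verification:
- Carol (knave) says "We are all the same type" - this is FALSE (a lie) because Victor and Jack are knights and Carol, Grace, and Alice are knaves.
- Victor (knight) says "Grace is a knave" - this is TRUE because Grace is a knave.
- Grace (knave) says "We are all the same type" - this is FALSE (a lie) because Victor and Jack are knights and Carol, Grace, and Alice are knaves.
- Jack (knight) says "At least one of us is a knight" - this is TRUE because Victor and Jack are knights.
- Alice (knave) says "Victor always lies" - this is FALSE (a lie) because Victor is a knight.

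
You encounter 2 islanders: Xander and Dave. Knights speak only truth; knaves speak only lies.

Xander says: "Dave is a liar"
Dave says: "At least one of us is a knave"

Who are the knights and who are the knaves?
Xander is a knave.
Dave is a knight.

Verification:
- Xander (knave) says "Dave is a liar" - this is FALSE (a lie) because Dave is a knight.
- Dave (knight) says "At least one of us is a knave" - this is TRUE because Xander is a knave.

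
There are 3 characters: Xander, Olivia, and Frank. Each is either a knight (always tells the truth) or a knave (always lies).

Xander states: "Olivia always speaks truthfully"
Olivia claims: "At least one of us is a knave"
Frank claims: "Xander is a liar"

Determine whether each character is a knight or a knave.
Xander is a knight.
Olivia is a knight.
Frank is a knave.

Verification:
- Xander (knight) says "Olivia always speaks truthfully" - this is TRUE because Olivia is a knight.
- Olivia (knight) says "At least one of us is a knave" - this is TRUE because Frank is a knave.
- Frank (knave) says "Xander is a liar" - this is FALSE (a lie) because Xander is a knight.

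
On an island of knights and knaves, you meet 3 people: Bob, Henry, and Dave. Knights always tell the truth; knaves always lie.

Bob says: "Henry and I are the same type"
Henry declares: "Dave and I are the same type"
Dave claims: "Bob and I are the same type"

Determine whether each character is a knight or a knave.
Bob is a knight.
Henry is a knight.
Dave is a knight.

Verification:
- Bob (knight) says "Henry and I are the same type" - this is TRUE because Bob is a knight and Henry is a knight.
- Henry (knight) says "Dave and I are the same type" - this is TRUE because Henry is a knight and Dave is a knight.
- Dave (knight) says "Bob and I are the same type" - this is TRUE because Dave is a knight and Bob is a knight.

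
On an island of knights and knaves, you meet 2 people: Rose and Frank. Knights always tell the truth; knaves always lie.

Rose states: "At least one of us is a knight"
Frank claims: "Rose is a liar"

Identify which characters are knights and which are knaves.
Rose is a knight.
Frank is a knave.

Verification:
- Rose (knight) says "At least one of us is a knight" - this is TRUE because Rose is a knight.
- Frank (knave) says "Rose is a liar" - this is FALSE (a lie) because Rose is a knight.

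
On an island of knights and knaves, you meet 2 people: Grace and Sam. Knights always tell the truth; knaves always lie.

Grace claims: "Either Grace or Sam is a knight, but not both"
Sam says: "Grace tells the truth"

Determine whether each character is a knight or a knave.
Grace is a knave.
Sam is a knave.

Verification:
- Grace (knave) says "Either Grace or Sam is a knight, but not both" - this is FALSE (a lie) because Grace is a knave and Sam is a knave.
- Sam (knave) says "Grace tells the truth" - this is FALSE (a lie) because Grace is a knave.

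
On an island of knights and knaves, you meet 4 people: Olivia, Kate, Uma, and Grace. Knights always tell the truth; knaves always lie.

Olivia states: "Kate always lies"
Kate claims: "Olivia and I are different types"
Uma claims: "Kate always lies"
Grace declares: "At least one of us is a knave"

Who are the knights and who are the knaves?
Olivia is a knave.
Kate is a knight.
Uma is a knave.
Grace is a knight.

Verification:
- Olivia (knave) says "Kate always lies" - this is FALSE (a lie) because Kate is a knight.
- Kate (knight) says "Olivia and I are different types" - this is TRUE because Kate is a knight and Olivia is a knave.
- Uma (knave) says "Kate always lies" - this is FALSE (a lie) because Kate is a knight.
- Grace (knight) says "At least one of us is a knave" - this is TRUE because Olivia and Uma are knaves.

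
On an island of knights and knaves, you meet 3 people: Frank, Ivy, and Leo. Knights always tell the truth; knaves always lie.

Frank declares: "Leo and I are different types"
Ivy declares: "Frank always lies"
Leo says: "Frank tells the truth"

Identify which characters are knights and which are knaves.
Frank is a knave.
Ivy is a knight.
Leo is a knave.

Verification:
- Frank (knave) says "Leo and I are different types" - this is FALSE (a lie) because Frank is a knave and Leo is a knave.
- Ivy (knight) says "Frank always lies" - this is TRUE because Frank is a knave.
- Leo (knave) says "Frank tells the truth" - this is FALSE (a lie) because Frank is a knave.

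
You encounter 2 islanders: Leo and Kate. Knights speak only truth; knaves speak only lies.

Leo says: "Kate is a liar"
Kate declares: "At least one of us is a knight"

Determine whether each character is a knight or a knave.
Leo is a knave.
Kate is a knight.

Verification:
- Leo (knave) says "Kate is a liar" - this is FALSE (a lie) because Kate is a knight.
- Kate (knight) says "At least one of us is a knight" - this is TRUE because Kate is a knight.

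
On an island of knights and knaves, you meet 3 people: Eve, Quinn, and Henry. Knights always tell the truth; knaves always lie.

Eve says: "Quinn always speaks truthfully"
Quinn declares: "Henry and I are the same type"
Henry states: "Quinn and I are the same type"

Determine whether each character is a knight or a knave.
Eve is a knight.
Quinn is a knight.
Henry is a knight.

Verification:
- Eve (knight) says "Quinn always speaks truthfully" - this is TRUE because Quinn is a knight.
- Quinn (knight) says "Henry and I are the same type" - this is TRUE because Quinn is a knight and Henry is a knight.
- Henry (knight) says "Quinn and I are the same type" - this is TRUE because Henry is a knight and Quinn is a knight.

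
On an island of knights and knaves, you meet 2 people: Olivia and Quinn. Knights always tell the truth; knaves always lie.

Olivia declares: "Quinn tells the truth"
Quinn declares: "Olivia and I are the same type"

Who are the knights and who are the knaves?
Olivia is a knight.
Quinn is a knight.

Verification:
- Olivia (knight) says "Quinn tells the truth" - this is TRUE because Quinn is a knight.
- Quinn (knight) says "Olivia and I are the same type" - this is TRUE because Quinn is a knight and Olivia is a knight.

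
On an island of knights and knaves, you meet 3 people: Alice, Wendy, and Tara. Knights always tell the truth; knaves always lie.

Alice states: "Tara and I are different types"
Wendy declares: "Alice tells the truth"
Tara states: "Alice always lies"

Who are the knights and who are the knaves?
Alice is a knight.
Wendy is a knight.
Tara is a knave.

Verification:
- Alice (knight) says "Tara and I are different types" - this is TRUE because Alice is a knight and Tara is a knave.
- Wendy (knight) says "Alice tells the truth" - this is TRUE because Alice is a knight.
- Tara (knave) says "Alice always lies" - this is FALSE (a lie) because Alice is a knight.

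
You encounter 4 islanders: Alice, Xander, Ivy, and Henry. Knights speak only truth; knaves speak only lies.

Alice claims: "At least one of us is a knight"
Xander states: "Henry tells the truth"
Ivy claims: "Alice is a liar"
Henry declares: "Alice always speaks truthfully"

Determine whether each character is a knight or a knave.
Alice is a knight.
Xander is a knight.
Ivy is a knave.
Henry is a knight.

Verification:
- Alice (knight) says "At least one of us is a knight" - this is TRUE because Alice, Xander, and Henry are knights.
- Xander (knight) says "Henry tells the truth" - this is TRUE because Henry is a knight.
- Ivy (knave) says "Alice is a liar" - this is FALSE (a lie) because Alice is a knight.
- Henry (knight) says "Alice always speaks truthfully" - this is TRUE because Alice is a knight.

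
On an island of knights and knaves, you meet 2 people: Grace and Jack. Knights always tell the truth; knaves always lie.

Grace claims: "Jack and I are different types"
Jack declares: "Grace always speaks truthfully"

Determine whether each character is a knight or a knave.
Grace is a knave.
Jack is a knave.

Verification:
- Grace (knave) says "Jack and I are different types" - this is FALSE (a lie) because Grace is a knave and Jack is a knave.
- Jack (knave) says "Grace always speaks truthfully" - this is FALSE (a lie) because Grace is a knave.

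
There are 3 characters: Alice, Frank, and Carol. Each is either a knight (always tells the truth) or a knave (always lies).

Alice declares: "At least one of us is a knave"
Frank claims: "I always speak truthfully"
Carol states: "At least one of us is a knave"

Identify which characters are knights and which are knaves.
Alice is a knight.
Frank is a knave.
Carol is a knight.

Verification:
- Alice (knight) says "At least one of us is a knave" - this is TRUE because Frank is a knave.
- Frank (knave) says "I always speak truthfully" - this is FALSE (a lie) because Frank is a knave.
- Carol (knight) says "At least one of us is a knave" - this is TRUE because Frank is a knave.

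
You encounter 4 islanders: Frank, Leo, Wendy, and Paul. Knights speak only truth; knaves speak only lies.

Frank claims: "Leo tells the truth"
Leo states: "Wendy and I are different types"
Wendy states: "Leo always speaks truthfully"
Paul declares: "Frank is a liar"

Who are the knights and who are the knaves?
Frank is a knave.
Leo is a knave.
Wendy is a knave.
Paul is a knight.

Verification:
- Frank (knave) says "Leo tells the truth" - this is FALSE (a lie) because Leo is a knave.
- Leo (knave) says "Wendy and I are different types" - this is FALSE (a lie) because Leo is a knave and Wendy is a knave.
- Wendy (knave) says "Leo always speaks truthfully" - this is FALSE (a lie) because Leo is a knave.
- Paul (knight) says "Frank is a liar" - this is TRUE because Frank is a knave.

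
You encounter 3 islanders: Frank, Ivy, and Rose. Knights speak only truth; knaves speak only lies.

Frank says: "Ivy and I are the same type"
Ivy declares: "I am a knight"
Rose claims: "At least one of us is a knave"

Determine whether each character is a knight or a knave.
Frank is a knave.
Ivy is a knight.
Rose is a knight.

Verification:
- Frank (knave) says "Ivy and I are the same type" - this is FALSE (a lie) because Frank is a knave and Ivy is a knight.
- Ivy (knight) says "I am a knight" - this is TRUE because Ivy is a knight.
- Rose (knight) says "At least one of us is a knave" - this is TRUE because Frank is a knave.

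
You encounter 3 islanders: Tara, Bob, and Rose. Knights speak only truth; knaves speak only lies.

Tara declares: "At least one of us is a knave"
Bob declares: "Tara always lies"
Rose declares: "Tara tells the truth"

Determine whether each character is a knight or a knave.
Tara is a knight.
Bob is a knave.
Rose is a knight.

Verification:
- Tara (knight) says "At least one of us is a knave" - this is TRUE because Bob is a knave.
- Bob (knave) says "Tara always lies" - this is FALSE (a lie) because Tara is a knight.
- Rose (knight) says "Tara tells the truth" - this is TRUE because Tara is a knight.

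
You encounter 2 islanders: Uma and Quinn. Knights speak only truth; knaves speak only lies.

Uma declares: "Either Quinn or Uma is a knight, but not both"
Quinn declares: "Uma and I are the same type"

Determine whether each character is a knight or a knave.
Uma is a knight.
Quinn is a knave.

Verification:
- Uma (knight) says "Either Quinn or Uma is a knight, but not both" - this is TRUE because Quinn is a knave and Uma is a knight.
- Quinn (knave) says "Uma and I are the same type" - this is FALSE (a lie) because Quinn is a knave and Uma is a knight.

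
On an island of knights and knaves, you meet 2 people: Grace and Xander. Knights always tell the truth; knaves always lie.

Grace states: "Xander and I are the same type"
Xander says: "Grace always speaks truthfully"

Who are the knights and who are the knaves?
Grace is a knight.
Xander is a knight.

Verification:
- Grace (knight) says "Xander and I are the same type" - this is TRUE because Grace is a knight and Xander is a knight.
- Xander (knight) says "Grace always speaks truthfully" - this is TRUE because Grace is a knight.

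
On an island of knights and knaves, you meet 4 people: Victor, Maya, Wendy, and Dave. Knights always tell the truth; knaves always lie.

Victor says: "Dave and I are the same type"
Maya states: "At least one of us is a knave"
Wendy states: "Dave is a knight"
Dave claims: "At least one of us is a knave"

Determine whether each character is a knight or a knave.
Victor is a knave.
Maya is a knight.
Wendy is a knight.
Dave is a knight.

Verification:
- Victor (knave) says "Dave and I are the same type" - this is FALSE (a lie) because Victor is a knave and Dave is a knight.
- Maya (knight) says "At least one of us is a knave" - this is TRUE because Victor is a knave.
- Wendy (knight) says "Dave is a knight" - this is TRUE because Dave is a knight.
- Dave (knight) says "At least one of us is a knave" - this is TRUE because Victor is a knave.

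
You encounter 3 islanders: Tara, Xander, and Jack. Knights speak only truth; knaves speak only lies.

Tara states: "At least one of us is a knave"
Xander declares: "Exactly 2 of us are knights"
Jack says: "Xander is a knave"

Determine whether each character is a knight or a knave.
Tara is a knight.
Xander is a knight.
Jack is a knave.

Verification:
- Tara (knight) says "At least one of us is a knave" - this is TRUE because Jack is a knave.
- Xander (knight) says "Exactly 2 of us are knights" - this is TRUE because there are 2 knights.
- Jack (knave) says "Xander is a knave" - this is FALSE (a lie) because Xander is a knight.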